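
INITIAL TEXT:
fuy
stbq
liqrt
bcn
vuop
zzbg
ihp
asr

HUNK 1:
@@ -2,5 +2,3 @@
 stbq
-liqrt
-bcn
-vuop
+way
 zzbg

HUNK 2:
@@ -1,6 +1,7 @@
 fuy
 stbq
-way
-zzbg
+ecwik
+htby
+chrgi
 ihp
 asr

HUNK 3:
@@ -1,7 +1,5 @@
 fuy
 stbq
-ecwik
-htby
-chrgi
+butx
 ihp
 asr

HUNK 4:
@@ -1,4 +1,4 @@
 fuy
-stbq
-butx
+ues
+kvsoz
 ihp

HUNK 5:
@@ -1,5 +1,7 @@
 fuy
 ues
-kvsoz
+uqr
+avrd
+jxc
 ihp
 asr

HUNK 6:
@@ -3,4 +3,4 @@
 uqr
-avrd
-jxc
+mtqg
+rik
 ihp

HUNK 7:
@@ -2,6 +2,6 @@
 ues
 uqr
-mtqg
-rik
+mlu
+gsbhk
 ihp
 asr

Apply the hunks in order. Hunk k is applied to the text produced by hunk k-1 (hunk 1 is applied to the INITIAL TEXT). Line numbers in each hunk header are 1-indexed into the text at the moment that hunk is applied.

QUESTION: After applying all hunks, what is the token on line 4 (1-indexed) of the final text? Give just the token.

Answer: mlu

Derivation:
Hunk 1: at line 2 remove [liqrt,bcn,vuop] add [way] -> 6 lines: fuy stbq way zzbg ihp asr
Hunk 2: at line 1 remove [way,zzbg] add [ecwik,htby,chrgi] -> 7 lines: fuy stbq ecwik htby chrgi ihp asr
Hunk 3: at line 1 remove [ecwik,htby,chrgi] add [butx] -> 5 lines: fuy stbq butx ihp asr
Hunk 4: at line 1 remove [stbq,butx] add [ues,kvsoz] -> 5 lines: fuy ues kvsoz ihp asr
Hunk 5: at line 1 remove [kvsoz] add [uqr,avrd,jxc] -> 7 lines: fuy ues uqr avrd jxc ihp asr
Hunk 6: at line 3 remove [avrd,jxc] add [mtqg,rik] -> 7 lines: fuy ues uqr mtqg rik ihp asr
Hunk 7: at line 2 remove [mtqg,rik] add [mlu,gsbhk] -> 7 lines: fuy ues uqr mlu gsbhk ihp asr
Final line 4: mlu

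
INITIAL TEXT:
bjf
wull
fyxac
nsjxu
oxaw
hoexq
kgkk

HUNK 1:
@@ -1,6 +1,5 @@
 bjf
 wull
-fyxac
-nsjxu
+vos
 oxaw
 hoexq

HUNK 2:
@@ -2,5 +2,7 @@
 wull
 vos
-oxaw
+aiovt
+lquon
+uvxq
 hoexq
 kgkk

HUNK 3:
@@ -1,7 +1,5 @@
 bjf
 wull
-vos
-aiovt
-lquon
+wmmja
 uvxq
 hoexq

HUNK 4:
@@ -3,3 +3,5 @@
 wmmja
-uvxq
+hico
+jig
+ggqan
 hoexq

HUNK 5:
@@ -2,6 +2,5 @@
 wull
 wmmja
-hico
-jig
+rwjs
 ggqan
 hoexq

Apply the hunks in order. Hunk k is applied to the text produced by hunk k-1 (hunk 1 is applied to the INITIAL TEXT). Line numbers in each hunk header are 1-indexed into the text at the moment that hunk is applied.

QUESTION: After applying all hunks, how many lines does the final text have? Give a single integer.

Answer: 7

Derivation:
Hunk 1: at line 1 remove [fyxac,nsjxu] add [vos] -> 6 lines: bjf wull vos oxaw hoexq kgkk
Hunk 2: at line 2 remove [oxaw] add [aiovt,lquon,uvxq] -> 8 lines: bjf wull vos aiovt lquon uvxq hoexq kgkk
Hunk 3: at line 1 remove [vos,aiovt,lquon] add [wmmja] -> 6 lines: bjf wull wmmja uvxq hoexq kgkk
Hunk 4: at line 3 remove [uvxq] add [hico,jig,ggqan] -> 8 lines: bjf wull wmmja hico jig ggqan hoexq kgkk
Hunk 5: at line 2 remove [hico,jig] add [rwjs] -> 7 lines: bjf wull wmmja rwjs ggqan hoexq kgkk
Final line count: 7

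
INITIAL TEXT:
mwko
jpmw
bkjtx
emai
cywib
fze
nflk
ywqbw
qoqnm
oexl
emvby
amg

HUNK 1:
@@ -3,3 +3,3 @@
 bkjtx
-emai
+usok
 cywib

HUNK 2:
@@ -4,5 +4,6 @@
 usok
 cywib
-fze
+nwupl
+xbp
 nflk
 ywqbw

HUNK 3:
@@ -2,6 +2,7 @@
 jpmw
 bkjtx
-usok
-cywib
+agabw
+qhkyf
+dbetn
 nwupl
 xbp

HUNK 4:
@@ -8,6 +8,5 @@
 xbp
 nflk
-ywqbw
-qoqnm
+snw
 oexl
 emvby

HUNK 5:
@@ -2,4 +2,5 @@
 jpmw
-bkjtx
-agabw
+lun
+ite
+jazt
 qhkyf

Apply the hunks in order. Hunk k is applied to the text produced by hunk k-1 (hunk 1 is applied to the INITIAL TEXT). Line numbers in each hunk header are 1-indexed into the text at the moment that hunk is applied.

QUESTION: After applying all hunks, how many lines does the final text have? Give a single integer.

Hunk 1: at line 3 remove [emai] add [usok] -> 12 lines: mwko jpmw bkjtx usok cywib fze nflk ywqbw qoqnm oexl emvby amg
Hunk 2: at line 4 remove [fze] add [nwupl,xbp] -> 13 lines: mwko jpmw bkjtx usok cywib nwupl xbp nflk ywqbw qoqnm oexl emvby amg
Hunk 3: at line 2 remove [usok,cywib] add [agabw,qhkyf,dbetn] -> 14 lines: mwko jpmw bkjtx agabw qhkyf dbetn nwupl xbp nflk ywqbw qoqnm oexl emvby amg
Hunk 4: at line 8 remove [ywqbw,qoqnm] add [snw] -> 13 lines: mwko jpmw bkjtx agabw qhkyf dbetn nwupl xbp nflk snw oexl emvby amg
Hunk 5: at line 2 remove [bkjtx,agabw] add [lun,ite,jazt] -> 14 lines: mwko jpmw lun ite jazt qhkyf dbetn nwupl xbp nflk snw oexl emvby amg
Final line count: 14

Answer: 14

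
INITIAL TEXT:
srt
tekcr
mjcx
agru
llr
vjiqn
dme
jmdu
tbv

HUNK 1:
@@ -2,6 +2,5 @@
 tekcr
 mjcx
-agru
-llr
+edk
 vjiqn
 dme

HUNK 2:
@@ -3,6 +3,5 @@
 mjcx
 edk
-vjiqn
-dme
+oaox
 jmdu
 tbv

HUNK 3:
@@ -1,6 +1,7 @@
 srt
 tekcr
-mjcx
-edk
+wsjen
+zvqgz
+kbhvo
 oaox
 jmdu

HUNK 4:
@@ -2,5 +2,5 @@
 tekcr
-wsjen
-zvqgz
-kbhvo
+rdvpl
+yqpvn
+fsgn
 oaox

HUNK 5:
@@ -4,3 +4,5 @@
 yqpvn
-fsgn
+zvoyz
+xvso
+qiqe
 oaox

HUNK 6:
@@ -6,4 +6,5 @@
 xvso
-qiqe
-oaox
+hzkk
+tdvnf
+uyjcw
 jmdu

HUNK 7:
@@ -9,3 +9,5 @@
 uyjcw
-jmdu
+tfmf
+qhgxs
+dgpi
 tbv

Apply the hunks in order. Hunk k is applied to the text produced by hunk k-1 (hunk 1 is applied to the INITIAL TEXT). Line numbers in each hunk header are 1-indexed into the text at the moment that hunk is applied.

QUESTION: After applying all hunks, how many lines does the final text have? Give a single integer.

Answer: 13

Derivation:
Hunk 1: at line 2 remove [agru,llr] add [edk] -> 8 lines: srt tekcr mjcx edk vjiqn dme jmdu tbv
Hunk 2: at line 3 remove [vjiqn,dme] add [oaox] -> 7 lines: srt tekcr mjcx edk oaox jmdu tbv
Hunk 3: at line 1 remove [mjcx,edk] add [wsjen,zvqgz,kbhvo] -> 8 lines: srt tekcr wsjen zvqgz kbhvo oaox jmdu tbv
Hunk 4: at line 2 remove [wsjen,zvqgz,kbhvo] add [rdvpl,yqpvn,fsgn] -> 8 lines: srt tekcr rdvpl yqpvn fsgn oaox jmdu tbv
Hunk 5: at line 4 remove [fsgn] add [zvoyz,xvso,qiqe] -> 10 lines: srt tekcr rdvpl yqpvn zvoyz xvso qiqe oaox jmdu tbv
Hunk 6: at line 6 remove [qiqe,oaox] add [hzkk,tdvnf,uyjcw] -> 11 lines: srt tekcr rdvpl yqpvn zvoyz xvso hzkk tdvnf uyjcw jmdu tbv
Hunk 7: at line 9 remove [jmdu] add [tfmf,qhgxs,dgpi] -> 13 lines: srt tekcr rdvpl yqpvn zvoyz xvso hzkk tdvnf uyjcw tfmf qhgxs dgpi tbv
Final line count: 13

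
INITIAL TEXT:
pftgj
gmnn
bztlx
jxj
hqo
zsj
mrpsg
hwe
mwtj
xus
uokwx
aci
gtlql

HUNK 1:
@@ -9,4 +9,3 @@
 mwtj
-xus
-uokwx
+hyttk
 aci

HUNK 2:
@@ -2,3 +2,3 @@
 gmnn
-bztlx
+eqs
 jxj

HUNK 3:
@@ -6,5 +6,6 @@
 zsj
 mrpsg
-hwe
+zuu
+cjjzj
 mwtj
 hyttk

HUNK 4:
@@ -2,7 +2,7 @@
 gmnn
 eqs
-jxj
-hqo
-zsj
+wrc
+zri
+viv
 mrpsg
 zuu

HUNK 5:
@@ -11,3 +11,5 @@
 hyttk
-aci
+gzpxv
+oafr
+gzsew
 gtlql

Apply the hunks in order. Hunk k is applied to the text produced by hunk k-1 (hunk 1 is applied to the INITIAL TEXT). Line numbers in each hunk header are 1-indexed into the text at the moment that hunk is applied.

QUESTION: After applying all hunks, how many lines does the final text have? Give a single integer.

Hunk 1: at line 9 remove [xus,uokwx] add [hyttk] -> 12 lines: pftgj gmnn bztlx jxj hqo zsj mrpsg hwe mwtj hyttk aci gtlql
Hunk 2: at line 2 remove [bztlx] add [eqs] -> 12 lines: pftgj gmnn eqs jxj hqo zsj mrpsg hwe mwtj hyttk aci gtlql
Hunk 3: at line 6 remove [hwe] add [zuu,cjjzj] -> 13 lines: pftgj gmnn eqs jxj hqo zsj mrpsg zuu cjjzj mwtj hyttk aci gtlql
Hunk 4: at line 2 remove [jxj,hqo,zsj] add [wrc,zri,viv] -> 13 lines: pftgj gmnn eqs wrc zri viv mrpsg zuu cjjzj mwtj hyttk aci gtlql
Hunk 5: at line 11 remove [aci] add [gzpxv,oafr,gzsew] -> 15 lines: pftgj gmnn eqs wrc zri viv mrpsg zuu cjjzj mwtj hyttk gzpxv oafr gzsew gtlql
Final line count: 15

Answer: 15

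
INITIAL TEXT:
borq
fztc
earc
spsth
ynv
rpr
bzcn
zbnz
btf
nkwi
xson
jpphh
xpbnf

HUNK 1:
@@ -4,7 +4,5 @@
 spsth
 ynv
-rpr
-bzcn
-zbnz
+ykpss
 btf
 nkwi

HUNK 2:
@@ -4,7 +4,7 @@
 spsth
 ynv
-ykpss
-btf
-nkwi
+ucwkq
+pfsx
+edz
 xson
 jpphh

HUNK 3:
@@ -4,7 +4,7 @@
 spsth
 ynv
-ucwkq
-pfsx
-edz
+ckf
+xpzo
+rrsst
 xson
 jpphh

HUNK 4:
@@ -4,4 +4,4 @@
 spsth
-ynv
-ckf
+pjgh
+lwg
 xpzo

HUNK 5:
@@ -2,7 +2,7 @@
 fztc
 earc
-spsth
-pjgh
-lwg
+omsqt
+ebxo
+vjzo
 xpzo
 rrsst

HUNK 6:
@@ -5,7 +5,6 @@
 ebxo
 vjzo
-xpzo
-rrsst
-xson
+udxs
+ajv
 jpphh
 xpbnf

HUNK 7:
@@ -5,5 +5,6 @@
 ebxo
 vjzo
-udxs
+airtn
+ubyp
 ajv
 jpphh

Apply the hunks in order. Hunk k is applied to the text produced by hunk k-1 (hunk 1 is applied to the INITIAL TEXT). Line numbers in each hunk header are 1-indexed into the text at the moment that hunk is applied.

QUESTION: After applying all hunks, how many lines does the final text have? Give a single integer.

Answer: 11

Derivation:
Hunk 1: at line 4 remove [rpr,bzcn,zbnz] add [ykpss] -> 11 lines: borq fztc earc spsth ynv ykpss btf nkwi xson jpphh xpbnf
Hunk 2: at line 4 remove [ykpss,btf,nkwi] add [ucwkq,pfsx,edz] -> 11 lines: borq fztc earc spsth ynv ucwkq pfsx edz xson jpphh xpbnf
Hunk 3: at line 4 remove [ucwkq,pfsx,edz] add [ckf,xpzo,rrsst] -> 11 lines: borq fztc earc spsth ynv ckf xpzo rrsst xson jpphh xpbnf
Hunk 4: at line 4 remove [ynv,ckf] add [pjgh,lwg] -> 11 lines: borq fztc earc spsth pjgh lwg xpzo rrsst xson jpphh xpbnf
Hunk 5: at line 2 remove [spsth,pjgh,lwg] add [omsqt,ebxo,vjzo] -> 11 lines: borq fztc earc omsqt ebxo vjzo xpzo rrsst xson jpphh xpbnf
Hunk 6: at line 5 remove [xpzo,rrsst,xson] add [udxs,ajv] -> 10 lines: borq fztc earc omsqt ebxo vjzo udxs ajv jpphh xpbnf
Hunk 7: at line 5 remove [udxs] add [airtn,ubyp] -> 11 lines: borq fztc earc omsqt ebxo vjzo airtn ubyp ajv jpphh xpbnf
Final line count: 11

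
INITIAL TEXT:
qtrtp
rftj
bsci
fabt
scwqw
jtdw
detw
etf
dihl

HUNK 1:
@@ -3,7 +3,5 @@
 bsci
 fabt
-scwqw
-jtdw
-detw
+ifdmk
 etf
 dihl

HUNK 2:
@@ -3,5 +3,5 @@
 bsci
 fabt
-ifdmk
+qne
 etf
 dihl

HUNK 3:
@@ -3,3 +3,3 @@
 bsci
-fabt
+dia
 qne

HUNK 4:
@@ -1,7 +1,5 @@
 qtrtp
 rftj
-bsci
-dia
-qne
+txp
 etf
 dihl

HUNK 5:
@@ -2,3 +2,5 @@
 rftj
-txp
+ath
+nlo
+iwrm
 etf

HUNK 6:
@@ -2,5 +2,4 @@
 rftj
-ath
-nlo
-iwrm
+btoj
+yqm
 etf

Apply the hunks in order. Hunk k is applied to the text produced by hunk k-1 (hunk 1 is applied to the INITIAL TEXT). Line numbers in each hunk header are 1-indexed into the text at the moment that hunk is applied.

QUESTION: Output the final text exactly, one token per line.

Hunk 1: at line 3 remove [scwqw,jtdw,detw] add [ifdmk] -> 7 lines: qtrtp rftj bsci fabt ifdmk etf dihl
Hunk 2: at line 3 remove [ifdmk] add [qne] -> 7 lines: qtrtp rftj bsci fabt qne etf dihl
Hunk 3: at line 3 remove [fabt] add [dia] -> 7 lines: qtrtp rftj bsci dia qne etf dihl
Hunk 4: at line 1 remove [bsci,dia,qne] add [txp] -> 5 lines: qtrtp rftj txp etf dihl
Hunk 5: at line 2 remove [txp] add [ath,nlo,iwrm] -> 7 lines: qtrtp rftj ath nlo iwrm etf dihl
Hunk 6: at line 2 remove [ath,nlo,iwrm] add [btoj,yqm] -> 6 lines: qtrtp rftj btoj yqm etf dihl

Answer: qtrtp
rftj
btoj
yqm
etf
dihl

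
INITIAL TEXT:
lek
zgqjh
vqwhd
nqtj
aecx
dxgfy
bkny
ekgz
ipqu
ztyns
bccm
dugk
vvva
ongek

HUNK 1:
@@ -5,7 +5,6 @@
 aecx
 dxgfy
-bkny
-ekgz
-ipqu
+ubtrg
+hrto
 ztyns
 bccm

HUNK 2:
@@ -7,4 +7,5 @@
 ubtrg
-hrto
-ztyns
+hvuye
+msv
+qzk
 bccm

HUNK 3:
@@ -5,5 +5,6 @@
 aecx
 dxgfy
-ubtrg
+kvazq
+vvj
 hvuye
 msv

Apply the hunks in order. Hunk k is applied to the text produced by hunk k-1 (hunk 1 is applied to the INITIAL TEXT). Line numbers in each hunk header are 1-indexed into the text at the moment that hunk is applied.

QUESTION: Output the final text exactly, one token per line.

Hunk 1: at line 5 remove [bkny,ekgz,ipqu] add [ubtrg,hrto] -> 13 lines: lek zgqjh vqwhd nqtj aecx dxgfy ubtrg hrto ztyns bccm dugk vvva ongek
Hunk 2: at line 7 remove [hrto,ztyns] add [hvuye,msv,qzk] -> 14 lines: lek zgqjh vqwhd nqtj aecx dxgfy ubtrg hvuye msv qzk bccm dugk vvva ongek
Hunk 3: at line 5 remove [ubtrg] add [kvazq,vvj] -> 15 lines: lek zgqjh vqwhd nqtj aecx dxgfy kvazq vvj hvuye msv qzk bccm dugk vvva ongek

Answer: lek
zgqjh
vqwhd
nqtj
aecx
dxgfy
kvazq
vvj
hvuye
msv
qzk
bccm
dugk
vvva
ongek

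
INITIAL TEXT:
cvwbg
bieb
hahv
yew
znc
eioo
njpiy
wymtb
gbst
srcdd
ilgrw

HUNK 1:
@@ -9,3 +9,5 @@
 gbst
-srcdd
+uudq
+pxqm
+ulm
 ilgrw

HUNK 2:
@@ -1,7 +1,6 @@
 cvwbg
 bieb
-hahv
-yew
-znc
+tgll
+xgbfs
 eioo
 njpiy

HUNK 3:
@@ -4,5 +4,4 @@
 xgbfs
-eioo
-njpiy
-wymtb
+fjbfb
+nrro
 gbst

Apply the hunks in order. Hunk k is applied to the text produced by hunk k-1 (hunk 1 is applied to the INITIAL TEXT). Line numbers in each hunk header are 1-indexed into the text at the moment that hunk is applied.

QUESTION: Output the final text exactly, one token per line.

Hunk 1: at line 9 remove [srcdd] add [uudq,pxqm,ulm] -> 13 lines: cvwbg bieb hahv yew znc eioo njpiy wymtb gbst uudq pxqm ulm ilgrw
Hunk 2: at line 1 remove [hahv,yew,znc] add [tgll,xgbfs] -> 12 lines: cvwbg bieb tgll xgbfs eioo njpiy wymtb gbst uudq pxqm ulm ilgrw
Hunk 3: at line 4 remove [eioo,njpiy,wymtb] add [fjbfb,nrro] -> 11 lines: cvwbg bieb tgll xgbfs fjbfb nrro gbst uudq pxqm ulm ilgrw

Answer: cvwbg
bieb
tgll
xgbfs
fjbfb
nrro
gbst
uudq
pxqm
ulm
ilgrw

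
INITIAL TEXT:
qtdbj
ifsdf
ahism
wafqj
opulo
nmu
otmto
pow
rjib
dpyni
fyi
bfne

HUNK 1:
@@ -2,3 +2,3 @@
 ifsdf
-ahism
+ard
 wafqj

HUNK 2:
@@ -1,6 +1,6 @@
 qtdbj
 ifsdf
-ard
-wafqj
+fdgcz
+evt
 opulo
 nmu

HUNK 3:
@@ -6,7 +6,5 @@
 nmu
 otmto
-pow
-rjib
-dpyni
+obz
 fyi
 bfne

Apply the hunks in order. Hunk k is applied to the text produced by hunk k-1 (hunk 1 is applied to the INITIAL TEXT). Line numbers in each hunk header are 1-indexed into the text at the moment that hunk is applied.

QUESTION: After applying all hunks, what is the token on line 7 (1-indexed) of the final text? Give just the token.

Hunk 1: at line 2 remove [ahism] add [ard] -> 12 lines: qtdbj ifsdf ard wafqj opulo nmu otmto pow rjib dpyni fyi bfne
Hunk 2: at line 1 remove [ard,wafqj] add [fdgcz,evt] -> 12 lines: qtdbj ifsdf fdgcz evt opulo nmu otmto pow rjib dpyni fyi bfne
Hunk 3: at line 6 remove [pow,rjib,dpyni] add [obz] -> 10 lines: qtdbj ifsdf fdgcz evt opulo nmu otmto obz fyi bfne
Final line 7: otmto

Answer: otmto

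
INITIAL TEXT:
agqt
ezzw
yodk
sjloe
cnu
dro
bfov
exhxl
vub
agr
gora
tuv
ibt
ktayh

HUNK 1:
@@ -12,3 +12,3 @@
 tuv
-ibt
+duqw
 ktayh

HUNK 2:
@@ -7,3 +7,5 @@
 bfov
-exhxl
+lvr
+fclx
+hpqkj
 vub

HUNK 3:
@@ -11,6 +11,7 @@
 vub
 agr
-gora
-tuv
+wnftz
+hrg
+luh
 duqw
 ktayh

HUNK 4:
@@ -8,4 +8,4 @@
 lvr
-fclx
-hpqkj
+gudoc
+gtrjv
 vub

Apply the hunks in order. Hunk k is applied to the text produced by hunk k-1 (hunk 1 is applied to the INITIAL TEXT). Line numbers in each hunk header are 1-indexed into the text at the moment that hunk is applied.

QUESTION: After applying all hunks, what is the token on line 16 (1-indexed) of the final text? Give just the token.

Hunk 1: at line 12 remove [ibt] add [duqw] -> 14 lines: agqt ezzw yodk sjloe cnu dro bfov exhxl vub agr gora tuv duqw ktayh
Hunk 2: at line 7 remove [exhxl] add [lvr,fclx,hpqkj] -> 16 lines: agqt ezzw yodk sjloe cnu dro bfov lvr fclx hpqkj vub agr gora tuv duqw ktayh
Hunk 3: at line 11 remove [gora,tuv] add [wnftz,hrg,luh] -> 17 lines: agqt ezzw yodk sjloe cnu dro bfov lvr fclx hpqkj vub agr wnftz hrg luh duqw ktayh
Hunk 4: at line 8 remove [fclx,hpqkj] add [gudoc,gtrjv] -> 17 lines: agqt ezzw yodk sjloe cnu dro bfov lvr gudoc gtrjv vub agr wnftz hrg luh duqw ktayh
Final line 16: duqw

Answer: duqw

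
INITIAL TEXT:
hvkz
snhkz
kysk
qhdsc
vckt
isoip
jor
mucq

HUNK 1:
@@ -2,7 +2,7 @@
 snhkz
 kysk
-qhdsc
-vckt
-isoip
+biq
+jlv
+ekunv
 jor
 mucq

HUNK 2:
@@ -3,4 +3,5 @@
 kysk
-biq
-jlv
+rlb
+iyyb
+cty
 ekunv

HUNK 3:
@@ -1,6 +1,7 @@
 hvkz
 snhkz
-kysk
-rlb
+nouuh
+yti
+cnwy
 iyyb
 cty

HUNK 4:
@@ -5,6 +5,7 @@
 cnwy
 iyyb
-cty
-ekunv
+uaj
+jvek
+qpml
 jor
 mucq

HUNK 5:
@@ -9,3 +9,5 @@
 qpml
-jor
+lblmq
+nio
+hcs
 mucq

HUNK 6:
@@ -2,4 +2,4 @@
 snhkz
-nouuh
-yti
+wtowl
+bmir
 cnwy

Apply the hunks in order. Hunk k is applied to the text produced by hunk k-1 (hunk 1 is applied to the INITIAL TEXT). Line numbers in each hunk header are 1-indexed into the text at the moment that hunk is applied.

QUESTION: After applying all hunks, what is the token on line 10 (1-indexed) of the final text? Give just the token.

Answer: lblmq

Derivation:
Hunk 1: at line 2 remove [qhdsc,vckt,isoip] add [biq,jlv,ekunv] -> 8 lines: hvkz snhkz kysk biq jlv ekunv jor mucq
Hunk 2: at line 3 remove [biq,jlv] add [rlb,iyyb,cty] -> 9 lines: hvkz snhkz kysk rlb iyyb cty ekunv jor mucq
Hunk 3: at line 1 remove [kysk,rlb] add [nouuh,yti,cnwy] -> 10 lines: hvkz snhkz nouuh yti cnwy iyyb cty ekunv jor mucq
Hunk 4: at line 5 remove [cty,ekunv] add [uaj,jvek,qpml] -> 11 lines: hvkz snhkz nouuh yti cnwy iyyb uaj jvek qpml jor mucq
Hunk 5: at line 9 remove [jor] add [lblmq,nio,hcs] -> 13 lines: hvkz snhkz nouuh yti cnwy iyyb uaj jvek qpml lblmq nio hcs mucq
Hunk 6: at line 2 remove [nouuh,yti] add [wtowl,bmir] -> 13 lines: hvkz snhkz wtowl bmir cnwy iyyb uaj jvek qpml lblmq nio hcs mucq
Final line 10: lblmq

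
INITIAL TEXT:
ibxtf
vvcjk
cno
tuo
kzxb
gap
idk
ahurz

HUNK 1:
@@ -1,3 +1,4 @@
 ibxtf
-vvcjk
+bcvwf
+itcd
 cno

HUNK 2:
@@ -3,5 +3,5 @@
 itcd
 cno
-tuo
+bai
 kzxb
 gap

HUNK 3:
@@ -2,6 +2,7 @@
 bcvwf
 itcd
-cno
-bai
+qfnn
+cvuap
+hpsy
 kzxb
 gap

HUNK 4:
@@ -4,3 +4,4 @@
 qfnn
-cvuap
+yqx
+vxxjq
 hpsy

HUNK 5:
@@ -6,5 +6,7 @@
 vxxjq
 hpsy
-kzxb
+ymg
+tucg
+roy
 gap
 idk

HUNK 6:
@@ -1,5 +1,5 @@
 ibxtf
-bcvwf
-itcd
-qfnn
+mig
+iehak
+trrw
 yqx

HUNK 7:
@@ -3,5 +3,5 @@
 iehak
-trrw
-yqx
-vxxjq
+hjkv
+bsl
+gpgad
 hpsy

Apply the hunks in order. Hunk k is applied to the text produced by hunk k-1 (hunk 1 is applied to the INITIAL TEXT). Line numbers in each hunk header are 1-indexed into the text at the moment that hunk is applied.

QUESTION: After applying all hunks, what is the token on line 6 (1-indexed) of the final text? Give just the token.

Answer: gpgad

Derivation:
Hunk 1: at line 1 remove [vvcjk] add [bcvwf,itcd] -> 9 lines: ibxtf bcvwf itcd cno tuo kzxb gap idk ahurz
Hunk 2: at line 3 remove [tuo] add [bai] -> 9 lines: ibxtf bcvwf itcd cno bai kzxb gap idk ahurz
Hunk 3: at line 2 remove [cno,bai] add [qfnn,cvuap,hpsy] -> 10 lines: ibxtf bcvwf itcd qfnn cvuap hpsy kzxb gap idk ahurz
Hunk 4: at line 4 remove [cvuap] add [yqx,vxxjq] -> 11 lines: ibxtf bcvwf itcd qfnn yqx vxxjq hpsy kzxb gap idk ahurz
Hunk 5: at line 6 remove [kzxb] add [ymg,tucg,roy] -> 13 lines: ibxtf bcvwf itcd qfnn yqx vxxjq hpsy ymg tucg roy gap idk ahurz
Hunk 6: at line 1 remove [bcvwf,itcd,qfnn] add [mig,iehak,trrw] -> 13 lines: ibxtf mig iehak trrw yqx vxxjq hpsy ymg tucg roy gap idk ahurz
Hunk 7: at line 3 remove [trrw,yqx,vxxjq] add [hjkv,bsl,gpgad] -> 13 lines: ibxtf mig iehak hjkv bsl gpgad hpsy ymg tucg roy gap idk ahurz
Final line 6: gpgad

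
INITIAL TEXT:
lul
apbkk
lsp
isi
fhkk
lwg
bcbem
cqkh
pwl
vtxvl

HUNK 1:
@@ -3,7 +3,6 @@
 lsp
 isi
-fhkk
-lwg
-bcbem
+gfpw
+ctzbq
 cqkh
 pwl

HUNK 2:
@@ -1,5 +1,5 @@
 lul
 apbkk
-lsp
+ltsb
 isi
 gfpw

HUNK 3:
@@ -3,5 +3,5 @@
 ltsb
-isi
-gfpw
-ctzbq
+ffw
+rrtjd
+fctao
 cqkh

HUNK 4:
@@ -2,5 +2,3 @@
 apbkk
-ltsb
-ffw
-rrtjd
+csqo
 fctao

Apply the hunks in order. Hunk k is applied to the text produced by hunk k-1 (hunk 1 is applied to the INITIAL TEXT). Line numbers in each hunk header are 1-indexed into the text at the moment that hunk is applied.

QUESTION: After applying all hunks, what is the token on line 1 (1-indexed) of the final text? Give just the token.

Answer: lul

Derivation:
Hunk 1: at line 3 remove [fhkk,lwg,bcbem] add [gfpw,ctzbq] -> 9 lines: lul apbkk lsp isi gfpw ctzbq cqkh pwl vtxvl
Hunk 2: at line 1 remove [lsp] add [ltsb] -> 9 lines: lul apbkk ltsb isi gfpw ctzbq cqkh pwl vtxvl
Hunk 3: at line 3 remove [isi,gfpw,ctzbq] add [ffw,rrtjd,fctao] -> 9 lines: lul apbkk ltsb ffw rrtjd fctao cqkh pwl vtxvl
Hunk 4: at line 2 remove [ltsb,ffw,rrtjd] add [csqo] -> 7 lines: lul apbkk csqo fctao cqkh pwl vtxvl
Final line 1: lul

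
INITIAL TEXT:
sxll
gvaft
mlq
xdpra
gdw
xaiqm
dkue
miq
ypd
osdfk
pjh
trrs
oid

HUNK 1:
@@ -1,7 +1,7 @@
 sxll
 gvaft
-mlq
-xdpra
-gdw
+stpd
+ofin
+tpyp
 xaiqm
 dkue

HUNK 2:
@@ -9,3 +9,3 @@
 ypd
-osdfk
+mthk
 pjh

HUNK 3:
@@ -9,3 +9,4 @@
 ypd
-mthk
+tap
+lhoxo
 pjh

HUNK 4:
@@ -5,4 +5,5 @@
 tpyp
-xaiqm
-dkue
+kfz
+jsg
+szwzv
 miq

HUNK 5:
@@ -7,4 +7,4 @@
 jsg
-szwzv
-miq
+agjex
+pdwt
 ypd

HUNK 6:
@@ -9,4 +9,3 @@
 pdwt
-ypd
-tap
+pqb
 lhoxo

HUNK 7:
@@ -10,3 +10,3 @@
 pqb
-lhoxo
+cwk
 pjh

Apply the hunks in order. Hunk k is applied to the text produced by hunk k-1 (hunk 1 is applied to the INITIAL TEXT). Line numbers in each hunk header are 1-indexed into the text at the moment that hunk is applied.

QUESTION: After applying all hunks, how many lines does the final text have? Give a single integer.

Hunk 1: at line 1 remove [mlq,xdpra,gdw] add [stpd,ofin,tpyp] -> 13 lines: sxll gvaft stpd ofin tpyp xaiqm dkue miq ypd osdfk pjh trrs oid
Hunk 2: at line 9 remove [osdfk] add [mthk] -> 13 lines: sxll gvaft stpd ofin tpyp xaiqm dkue miq ypd mthk pjh trrs oid
Hunk 3: at line 9 remove [mthk] add [tap,lhoxo] -> 14 lines: sxll gvaft stpd ofin tpyp xaiqm dkue miq ypd tap lhoxo pjh trrs oid
Hunk 4: at line 5 remove [xaiqm,dkue] add [kfz,jsg,szwzv] -> 15 lines: sxll gvaft stpd ofin tpyp kfz jsg szwzv miq ypd tap lhoxo pjh trrs oid
Hunk 5: at line 7 remove [szwzv,miq] add [agjex,pdwt] -> 15 lines: sxll gvaft stpd ofin tpyp kfz jsg agjex pdwt ypd tap lhoxo pjh trrs oid
Hunk 6: at line 9 remove [ypd,tap] add [pqb] -> 14 lines: sxll gvaft stpd ofin tpyp kfz jsg agjex pdwt pqb lhoxo pjh trrs oid
Hunk 7: at line 10 remove [lhoxo] add [cwk] -> 14 lines: sxll gvaft stpd ofin tpyp kfz jsg agjex pdwt pqb cwk pjh trrs oid
Final line count: 14

Answer: 14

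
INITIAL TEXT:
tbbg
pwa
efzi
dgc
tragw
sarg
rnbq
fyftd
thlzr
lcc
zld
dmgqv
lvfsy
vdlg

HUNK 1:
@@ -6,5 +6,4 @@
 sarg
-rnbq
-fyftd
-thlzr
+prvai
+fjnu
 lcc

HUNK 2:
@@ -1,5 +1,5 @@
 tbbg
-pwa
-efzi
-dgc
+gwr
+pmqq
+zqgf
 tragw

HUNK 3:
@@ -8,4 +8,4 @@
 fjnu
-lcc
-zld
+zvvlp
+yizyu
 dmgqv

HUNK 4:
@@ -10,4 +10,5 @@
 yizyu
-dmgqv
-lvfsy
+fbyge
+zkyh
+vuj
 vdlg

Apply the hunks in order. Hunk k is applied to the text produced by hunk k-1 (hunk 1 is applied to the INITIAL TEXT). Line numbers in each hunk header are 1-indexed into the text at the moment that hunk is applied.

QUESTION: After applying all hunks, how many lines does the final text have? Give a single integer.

Hunk 1: at line 6 remove [rnbq,fyftd,thlzr] add [prvai,fjnu] -> 13 lines: tbbg pwa efzi dgc tragw sarg prvai fjnu lcc zld dmgqv lvfsy vdlg
Hunk 2: at line 1 remove [pwa,efzi,dgc] add [gwr,pmqq,zqgf] -> 13 lines: tbbg gwr pmqq zqgf tragw sarg prvai fjnu lcc zld dmgqv lvfsy vdlg
Hunk 3: at line 8 remove [lcc,zld] add [zvvlp,yizyu] -> 13 lines: tbbg gwr pmqq zqgf tragw sarg prvai fjnu zvvlp yizyu dmgqv lvfsy vdlg
Hunk 4: at line 10 remove [dmgqv,lvfsy] add [fbyge,zkyh,vuj] -> 14 lines: tbbg gwr pmqq zqgf tragw sarg prvai fjnu zvvlp yizyu fbyge zkyh vuj vdlg
Final line count: 14

Answer: 14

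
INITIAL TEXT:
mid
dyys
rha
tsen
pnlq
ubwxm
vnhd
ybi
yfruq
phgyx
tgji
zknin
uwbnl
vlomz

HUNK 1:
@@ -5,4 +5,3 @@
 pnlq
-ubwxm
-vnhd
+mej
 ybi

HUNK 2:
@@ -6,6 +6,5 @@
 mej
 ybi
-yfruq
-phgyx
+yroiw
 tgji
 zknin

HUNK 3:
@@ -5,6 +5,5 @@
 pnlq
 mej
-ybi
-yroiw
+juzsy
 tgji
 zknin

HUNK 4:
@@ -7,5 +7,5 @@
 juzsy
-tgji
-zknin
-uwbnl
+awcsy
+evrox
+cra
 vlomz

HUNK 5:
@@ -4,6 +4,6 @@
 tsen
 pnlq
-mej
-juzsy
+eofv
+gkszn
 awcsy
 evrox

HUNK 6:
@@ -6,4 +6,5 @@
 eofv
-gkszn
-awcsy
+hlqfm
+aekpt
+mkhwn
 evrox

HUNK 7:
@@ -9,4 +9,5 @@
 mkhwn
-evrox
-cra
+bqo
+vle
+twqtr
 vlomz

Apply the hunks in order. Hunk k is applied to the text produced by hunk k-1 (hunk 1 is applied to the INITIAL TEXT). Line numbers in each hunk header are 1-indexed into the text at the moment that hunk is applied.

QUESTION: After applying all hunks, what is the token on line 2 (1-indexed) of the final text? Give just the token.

Hunk 1: at line 5 remove [ubwxm,vnhd] add [mej] -> 13 lines: mid dyys rha tsen pnlq mej ybi yfruq phgyx tgji zknin uwbnl vlomz
Hunk 2: at line 6 remove [yfruq,phgyx] add [yroiw] -> 12 lines: mid dyys rha tsen pnlq mej ybi yroiw tgji zknin uwbnl vlomz
Hunk 3: at line 5 remove [ybi,yroiw] add [juzsy] -> 11 lines: mid dyys rha tsen pnlq mej juzsy tgji zknin uwbnl vlomz
Hunk 4: at line 7 remove [tgji,zknin,uwbnl] add [awcsy,evrox,cra] -> 11 lines: mid dyys rha tsen pnlq mej juzsy awcsy evrox cra vlomz
Hunk 5: at line 4 remove [mej,juzsy] add [eofv,gkszn] -> 11 lines: mid dyys rha tsen pnlq eofv gkszn awcsy evrox cra vlomz
Hunk 6: at line 6 remove [gkszn,awcsy] add [hlqfm,aekpt,mkhwn] -> 12 lines: mid dyys rha tsen pnlq eofv hlqfm aekpt mkhwn evrox cra vlomz
Hunk 7: at line 9 remove [evrox,cra] add [bqo,vle,twqtr] -> 13 lines: mid dyys rha tsen pnlq eofv hlqfm aekpt mkhwn bqo vle twqtr vlomz
Final line 2: dyys

Answer: dyys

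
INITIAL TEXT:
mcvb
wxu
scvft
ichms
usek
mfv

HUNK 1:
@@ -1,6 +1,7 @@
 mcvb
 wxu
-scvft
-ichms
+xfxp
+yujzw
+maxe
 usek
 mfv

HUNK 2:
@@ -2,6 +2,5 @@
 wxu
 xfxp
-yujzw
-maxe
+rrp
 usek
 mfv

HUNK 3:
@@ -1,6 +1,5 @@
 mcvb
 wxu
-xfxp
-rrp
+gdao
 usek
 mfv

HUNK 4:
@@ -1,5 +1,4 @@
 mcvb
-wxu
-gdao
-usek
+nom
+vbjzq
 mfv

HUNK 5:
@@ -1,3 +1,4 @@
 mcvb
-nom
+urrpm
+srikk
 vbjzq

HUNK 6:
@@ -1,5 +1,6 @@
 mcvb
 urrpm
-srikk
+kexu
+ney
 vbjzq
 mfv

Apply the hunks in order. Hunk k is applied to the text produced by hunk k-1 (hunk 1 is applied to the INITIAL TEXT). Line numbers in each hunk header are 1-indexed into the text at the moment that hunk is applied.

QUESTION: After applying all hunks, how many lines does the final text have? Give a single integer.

Answer: 6

Derivation:
Hunk 1: at line 1 remove [scvft,ichms] add [xfxp,yujzw,maxe] -> 7 lines: mcvb wxu xfxp yujzw maxe usek mfv
Hunk 2: at line 2 remove [yujzw,maxe] add [rrp] -> 6 lines: mcvb wxu xfxp rrp usek mfv
Hunk 3: at line 1 remove [xfxp,rrp] add [gdao] -> 5 lines: mcvb wxu gdao usek mfv
Hunk 4: at line 1 remove [wxu,gdao,usek] add [nom,vbjzq] -> 4 lines: mcvb nom vbjzq mfv
Hunk 5: at line 1 remove [nom] add [urrpm,srikk] -> 5 lines: mcvb urrpm srikk vbjzq mfv
Hunk 6: at line 1 remove [srikk] add [kexu,ney] -> 6 lines: mcvb urrpm kexu ney vbjzq mfv
Final line count: 6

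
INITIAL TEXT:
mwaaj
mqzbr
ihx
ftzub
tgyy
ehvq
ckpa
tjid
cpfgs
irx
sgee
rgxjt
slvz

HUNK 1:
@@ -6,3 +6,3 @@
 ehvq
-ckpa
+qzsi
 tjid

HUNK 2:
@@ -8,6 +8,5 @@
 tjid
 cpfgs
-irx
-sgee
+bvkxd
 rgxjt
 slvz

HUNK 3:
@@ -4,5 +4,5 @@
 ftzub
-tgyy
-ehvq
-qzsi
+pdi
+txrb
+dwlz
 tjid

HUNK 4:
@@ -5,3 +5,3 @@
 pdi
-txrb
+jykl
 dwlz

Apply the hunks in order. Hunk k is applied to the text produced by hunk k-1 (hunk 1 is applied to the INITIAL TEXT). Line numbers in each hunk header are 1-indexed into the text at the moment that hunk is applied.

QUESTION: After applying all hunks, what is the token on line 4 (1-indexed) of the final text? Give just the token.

Answer: ftzub

Derivation:
Hunk 1: at line 6 remove [ckpa] add [qzsi] -> 13 lines: mwaaj mqzbr ihx ftzub tgyy ehvq qzsi tjid cpfgs irx sgee rgxjt slvz
Hunk 2: at line 8 remove [irx,sgee] add [bvkxd] -> 12 lines: mwaaj mqzbr ihx ftzub tgyy ehvq qzsi tjid cpfgs bvkxd rgxjt slvz
Hunk 3: at line 4 remove [tgyy,ehvq,qzsi] add [pdi,txrb,dwlz] -> 12 lines: mwaaj mqzbr ihx ftzub pdi txrb dwlz tjid cpfgs bvkxd rgxjt slvz
Hunk 4: at line 5 remove [txrb] add [jykl] -> 12 lines: mwaaj mqzbr ihx ftzub pdi jykl dwlz tjid cpfgs bvkxd rgxjt slvz
Final line 4: ftzub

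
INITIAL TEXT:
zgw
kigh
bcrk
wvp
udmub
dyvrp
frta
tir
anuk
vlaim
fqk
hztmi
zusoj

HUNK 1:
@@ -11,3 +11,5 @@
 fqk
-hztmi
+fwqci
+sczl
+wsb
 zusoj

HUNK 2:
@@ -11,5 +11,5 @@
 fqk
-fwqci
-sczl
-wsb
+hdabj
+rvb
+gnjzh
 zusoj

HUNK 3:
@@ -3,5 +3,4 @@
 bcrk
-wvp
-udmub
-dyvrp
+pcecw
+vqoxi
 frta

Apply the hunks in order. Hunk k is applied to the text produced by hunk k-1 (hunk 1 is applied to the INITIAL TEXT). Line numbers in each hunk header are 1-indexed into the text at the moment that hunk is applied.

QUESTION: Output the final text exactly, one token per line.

Hunk 1: at line 11 remove [hztmi] add [fwqci,sczl,wsb] -> 15 lines: zgw kigh bcrk wvp udmub dyvrp frta tir anuk vlaim fqk fwqci sczl wsb zusoj
Hunk 2: at line 11 remove [fwqci,sczl,wsb] add [hdabj,rvb,gnjzh] -> 15 lines: zgw kigh bcrk wvp udmub dyvrp frta tir anuk vlaim fqk hdabj rvb gnjzh zusoj
Hunk 3: at line 3 remove [wvp,udmub,dyvrp] add [pcecw,vqoxi] -> 14 lines: zgw kigh bcrk pcecw vqoxi frta tir anuk vlaim fqk hdabj rvb gnjzh zusoj

Answer: zgw
kigh
bcrk
pcecw
vqoxi
frta
tir
anuk
vlaim
fqk
hdabj
rvb
gnjzh
zusoj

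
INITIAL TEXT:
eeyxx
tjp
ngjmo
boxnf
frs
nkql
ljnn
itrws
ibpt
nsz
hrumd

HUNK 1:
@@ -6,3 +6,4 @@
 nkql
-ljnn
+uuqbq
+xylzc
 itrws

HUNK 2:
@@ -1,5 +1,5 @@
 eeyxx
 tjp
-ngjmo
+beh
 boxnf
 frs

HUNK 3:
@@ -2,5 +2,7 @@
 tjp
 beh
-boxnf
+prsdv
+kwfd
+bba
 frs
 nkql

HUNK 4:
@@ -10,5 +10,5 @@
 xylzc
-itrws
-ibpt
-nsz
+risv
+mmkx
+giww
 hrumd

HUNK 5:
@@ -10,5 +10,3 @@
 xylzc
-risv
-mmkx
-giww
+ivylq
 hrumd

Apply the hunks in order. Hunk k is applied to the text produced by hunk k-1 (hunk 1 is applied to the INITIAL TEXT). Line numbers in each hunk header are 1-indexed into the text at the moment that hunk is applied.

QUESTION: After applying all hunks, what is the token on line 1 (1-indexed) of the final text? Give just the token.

Answer: eeyxx

Derivation:
Hunk 1: at line 6 remove [ljnn] add [uuqbq,xylzc] -> 12 lines: eeyxx tjp ngjmo boxnf frs nkql uuqbq xylzc itrws ibpt nsz hrumd
Hunk 2: at line 1 remove [ngjmo] add [beh] -> 12 lines: eeyxx tjp beh boxnf frs nkql uuqbq xylzc itrws ibpt nsz hrumd
Hunk 3: at line 2 remove [boxnf] add [prsdv,kwfd,bba] -> 14 lines: eeyxx tjp beh prsdv kwfd bba frs nkql uuqbq xylzc itrws ibpt nsz hrumd
Hunk 4: at line 10 remove [itrws,ibpt,nsz] add [risv,mmkx,giww] -> 14 lines: eeyxx tjp beh prsdv kwfd bba frs nkql uuqbq xylzc risv mmkx giww hrumd
Hunk 5: at line 10 remove [risv,mmkx,giww] add [ivylq] -> 12 lines: eeyxx tjp beh prsdv kwfd bba frs nkql uuqbq xylzc ivylq hrumd
Final line 1: eeyxx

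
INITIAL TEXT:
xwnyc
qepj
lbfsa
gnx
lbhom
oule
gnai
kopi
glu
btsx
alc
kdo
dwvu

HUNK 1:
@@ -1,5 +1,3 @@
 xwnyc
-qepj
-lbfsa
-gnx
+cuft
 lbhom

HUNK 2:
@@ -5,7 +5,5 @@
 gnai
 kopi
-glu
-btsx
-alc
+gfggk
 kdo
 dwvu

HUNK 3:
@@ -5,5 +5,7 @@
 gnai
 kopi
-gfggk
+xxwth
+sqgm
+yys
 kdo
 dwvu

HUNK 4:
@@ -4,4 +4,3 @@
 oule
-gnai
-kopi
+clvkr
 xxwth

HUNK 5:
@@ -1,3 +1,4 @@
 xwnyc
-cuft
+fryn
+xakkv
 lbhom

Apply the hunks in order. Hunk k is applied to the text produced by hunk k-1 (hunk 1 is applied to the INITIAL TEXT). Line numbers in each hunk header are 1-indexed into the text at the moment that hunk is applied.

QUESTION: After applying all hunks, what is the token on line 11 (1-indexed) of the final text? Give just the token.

Hunk 1: at line 1 remove [qepj,lbfsa,gnx] add [cuft] -> 11 lines: xwnyc cuft lbhom oule gnai kopi glu btsx alc kdo dwvu
Hunk 2: at line 5 remove [glu,btsx,alc] add [gfggk] -> 9 lines: xwnyc cuft lbhom oule gnai kopi gfggk kdo dwvu
Hunk 3: at line 5 remove [gfggk] add [xxwth,sqgm,yys] -> 11 lines: xwnyc cuft lbhom oule gnai kopi xxwth sqgm yys kdo dwvu
Hunk 4: at line 4 remove [gnai,kopi] add [clvkr] -> 10 lines: xwnyc cuft lbhom oule clvkr xxwth sqgm yys kdo dwvu
Hunk 5: at line 1 remove [cuft] add [fryn,xakkv] -> 11 lines: xwnyc fryn xakkv lbhom oule clvkr xxwth sqgm yys kdo dwvu
Final line 11: dwvu

Answer: dwvu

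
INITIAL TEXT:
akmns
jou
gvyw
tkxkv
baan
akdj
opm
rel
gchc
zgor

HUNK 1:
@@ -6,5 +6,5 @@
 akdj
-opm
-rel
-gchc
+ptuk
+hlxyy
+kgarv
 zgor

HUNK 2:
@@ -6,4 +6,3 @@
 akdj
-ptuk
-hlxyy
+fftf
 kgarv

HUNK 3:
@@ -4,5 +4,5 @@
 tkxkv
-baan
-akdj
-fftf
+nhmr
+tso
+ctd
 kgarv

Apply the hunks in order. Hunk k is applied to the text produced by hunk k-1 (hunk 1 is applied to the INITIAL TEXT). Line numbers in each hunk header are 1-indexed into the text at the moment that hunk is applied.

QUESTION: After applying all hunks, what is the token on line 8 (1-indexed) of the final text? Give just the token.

Answer: kgarv

Derivation:
Hunk 1: at line 6 remove [opm,rel,gchc] add [ptuk,hlxyy,kgarv] -> 10 lines: akmns jou gvyw tkxkv baan akdj ptuk hlxyy kgarv zgor
Hunk 2: at line 6 remove [ptuk,hlxyy] add [fftf] -> 9 lines: akmns jou gvyw tkxkv baan akdj fftf kgarv zgor
Hunk 3: at line 4 remove [baan,akdj,fftf] add [nhmr,tso,ctd] -> 9 lines: akmns jou gvyw tkxkv nhmr tso ctd kgarv zgor
Final line 8: kgarv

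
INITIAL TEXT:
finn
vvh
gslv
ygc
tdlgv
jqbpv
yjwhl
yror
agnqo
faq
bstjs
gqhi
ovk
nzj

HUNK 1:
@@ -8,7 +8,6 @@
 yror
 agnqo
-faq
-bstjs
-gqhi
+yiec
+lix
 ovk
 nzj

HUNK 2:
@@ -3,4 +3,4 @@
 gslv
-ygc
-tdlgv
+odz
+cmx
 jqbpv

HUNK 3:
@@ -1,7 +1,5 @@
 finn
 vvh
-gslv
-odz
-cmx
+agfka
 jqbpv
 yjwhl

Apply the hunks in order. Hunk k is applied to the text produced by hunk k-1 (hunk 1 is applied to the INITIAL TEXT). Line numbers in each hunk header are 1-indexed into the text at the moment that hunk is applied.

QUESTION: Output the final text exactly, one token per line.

Answer: finn
vvh
agfka
jqbpv
yjwhl
yror
agnqo
yiec
lix
ovk
nzj

Derivation:
Hunk 1: at line 8 remove [faq,bstjs,gqhi] add [yiec,lix] -> 13 lines: finn vvh gslv ygc tdlgv jqbpv yjwhl yror agnqo yiec lix ovk nzj
Hunk 2: at line 3 remove [ygc,tdlgv] add [odz,cmx] -> 13 lines: finn vvh gslv odz cmx jqbpv yjwhl yror agnqo yiec lix ovk nzj
Hunk 3: at line 1 remove [gslv,odz,cmx] add [agfka] -> 11 lines: finn vvh agfka jqbpv yjwhl yror agnqo yiec lix ovk nzj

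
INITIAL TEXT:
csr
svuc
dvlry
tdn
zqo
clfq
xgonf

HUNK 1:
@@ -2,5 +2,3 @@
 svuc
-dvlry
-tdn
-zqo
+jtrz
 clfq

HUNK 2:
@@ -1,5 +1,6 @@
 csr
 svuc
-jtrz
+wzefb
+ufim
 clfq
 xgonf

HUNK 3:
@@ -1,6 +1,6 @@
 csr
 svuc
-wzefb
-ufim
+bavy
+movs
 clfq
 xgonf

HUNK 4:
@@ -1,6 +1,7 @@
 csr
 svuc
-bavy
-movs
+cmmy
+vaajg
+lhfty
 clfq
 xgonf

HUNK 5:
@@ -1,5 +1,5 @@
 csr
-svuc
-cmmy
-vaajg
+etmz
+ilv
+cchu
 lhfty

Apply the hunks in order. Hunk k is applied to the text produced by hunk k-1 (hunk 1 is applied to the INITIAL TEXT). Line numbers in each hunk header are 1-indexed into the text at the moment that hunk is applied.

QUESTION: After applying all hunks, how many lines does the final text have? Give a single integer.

Hunk 1: at line 2 remove [dvlry,tdn,zqo] add [jtrz] -> 5 lines: csr svuc jtrz clfq xgonf
Hunk 2: at line 1 remove [jtrz] add [wzefb,ufim] -> 6 lines: csr svuc wzefb ufim clfq xgonf
Hunk 3: at line 1 remove [wzefb,ufim] add [bavy,movs] -> 6 lines: csr svuc bavy movs clfq xgonf
Hunk 4: at line 1 remove [bavy,movs] add [cmmy,vaajg,lhfty] -> 7 lines: csr svuc cmmy vaajg lhfty clfq xgonf
Hunk 5: at line 1 remove [svuc,cmmy,vaajg] add [etmz,ilv,cchu] -> 7 lines: csr etmz ilv cchu lhfty clfq xgonf
Final line count: 7

Answer: 7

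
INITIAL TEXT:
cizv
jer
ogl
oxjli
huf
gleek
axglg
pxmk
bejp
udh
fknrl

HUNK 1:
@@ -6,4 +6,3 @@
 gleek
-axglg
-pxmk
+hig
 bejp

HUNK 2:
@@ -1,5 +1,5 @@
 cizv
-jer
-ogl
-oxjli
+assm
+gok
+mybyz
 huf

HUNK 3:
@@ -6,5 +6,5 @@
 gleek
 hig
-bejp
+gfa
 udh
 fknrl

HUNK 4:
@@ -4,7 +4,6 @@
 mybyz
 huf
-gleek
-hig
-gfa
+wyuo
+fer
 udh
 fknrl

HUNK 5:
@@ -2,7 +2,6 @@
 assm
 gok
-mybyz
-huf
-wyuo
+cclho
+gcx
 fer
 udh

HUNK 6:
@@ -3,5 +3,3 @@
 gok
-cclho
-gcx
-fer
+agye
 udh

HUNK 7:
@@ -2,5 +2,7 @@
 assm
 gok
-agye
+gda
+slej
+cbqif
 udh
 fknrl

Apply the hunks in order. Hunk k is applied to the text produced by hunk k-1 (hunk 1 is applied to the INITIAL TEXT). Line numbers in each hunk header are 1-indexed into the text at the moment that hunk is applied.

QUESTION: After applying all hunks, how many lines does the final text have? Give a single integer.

Hunk 1: at line 6 remove [axglg,pxmk] add [hig] -> 10 lines: cizv jer ogl oxjli huf gleek hig bejp udh fknrl
Hunk 2: at line 1 remove [jer,ogl,oxjli] add [assm,gok,mybyz] -> 10 lines: cizv assm gok mybyz huf gleek hig bejp udh fknrl
Hunk 3: at line 6 remove [bejp] add [gfa] -> 10 lines: cizv assm gok mybyz huf gleek hig gfa udh fknrl
Hunk 4: at line 4 remove [gleek,hig,gfa] add [wyuo,fer] -> 9 lines: cizv assm gok mybyz huf wyuo fer udh fknrl
Hunk 5: at line 2 remove [mybyz,huf,wyuo] add [cclho,gcx] -> 8 lines: cizv assm gok cclho gcx fer udh fknrl
Hunk 6: at line 3 remove [cclho,gcx,fer] add [agye] -> 6 lines: cizv assm gok agye udh fknrl
Hunk 7: at line 2 remove [agye] add [gda,slej,cbqif] -> 8 lines: cizv assm gok gda slej cbqif udh fknrl
Final line count: 8

Answer: 8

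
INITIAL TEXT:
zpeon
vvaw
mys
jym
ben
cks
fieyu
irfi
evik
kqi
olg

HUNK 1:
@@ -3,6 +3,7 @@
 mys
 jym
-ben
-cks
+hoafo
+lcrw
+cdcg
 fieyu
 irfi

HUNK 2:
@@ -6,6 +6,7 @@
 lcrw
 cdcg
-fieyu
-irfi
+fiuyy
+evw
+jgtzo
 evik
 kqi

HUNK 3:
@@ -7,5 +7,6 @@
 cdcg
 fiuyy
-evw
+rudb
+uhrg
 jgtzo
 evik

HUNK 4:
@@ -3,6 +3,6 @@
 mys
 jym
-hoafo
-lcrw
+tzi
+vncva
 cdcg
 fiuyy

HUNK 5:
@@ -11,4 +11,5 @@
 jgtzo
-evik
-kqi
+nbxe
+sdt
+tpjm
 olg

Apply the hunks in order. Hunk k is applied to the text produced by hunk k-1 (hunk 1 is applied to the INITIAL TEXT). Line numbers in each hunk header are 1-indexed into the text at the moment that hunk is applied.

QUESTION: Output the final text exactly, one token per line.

Answer: zpeon
vvaw
mys
jym
tzi
vncva
cdcg
fiuyy
rudb
uhrg
jgtzo
nbxe
sdt
tpjm
olg

Derivation:
Hunk 1: at line 3 remove [ben,cks] add [hoafo,lcrw,cdcg] -> 12 lines: zpeon vvaw mys jym hoafo lcrw cdcg fieyu irfi evik kqi olg
Hunk 2: at line 6 remove [fieyu,irfi] add [fiuyy,evw,jgtzo] -> 13 lines: zpeon vvaw mys jym hoafo lcrw cdcg fiuyy evw jgtzo evik kqi olg
Hunk 3: at line 7 remove [evw] add [rudb,uhrg] -> 14 lines: zpeon vvaw mys jym hoafo lcrw cdcg fiuyy rudb uhrg jgtzo evik kqi olg
Hunk 4: at line 3 remove [hoafo,lcrw] add [tzi,vncva] -> 14 lines: zpeon vvaw mys jym tzi vncva cdcg fiuyy rudb uhrg jgtzo evik kqi olg
Hunk 5: at line 11 remove [evik,kqi] add [nbxe,sdt,tpjm] -> 15 lines: zpeon vvaw mys jym tzi vncva cdcg fiuyy rudb uhrg jgtzo nbxe sdt tpjm olg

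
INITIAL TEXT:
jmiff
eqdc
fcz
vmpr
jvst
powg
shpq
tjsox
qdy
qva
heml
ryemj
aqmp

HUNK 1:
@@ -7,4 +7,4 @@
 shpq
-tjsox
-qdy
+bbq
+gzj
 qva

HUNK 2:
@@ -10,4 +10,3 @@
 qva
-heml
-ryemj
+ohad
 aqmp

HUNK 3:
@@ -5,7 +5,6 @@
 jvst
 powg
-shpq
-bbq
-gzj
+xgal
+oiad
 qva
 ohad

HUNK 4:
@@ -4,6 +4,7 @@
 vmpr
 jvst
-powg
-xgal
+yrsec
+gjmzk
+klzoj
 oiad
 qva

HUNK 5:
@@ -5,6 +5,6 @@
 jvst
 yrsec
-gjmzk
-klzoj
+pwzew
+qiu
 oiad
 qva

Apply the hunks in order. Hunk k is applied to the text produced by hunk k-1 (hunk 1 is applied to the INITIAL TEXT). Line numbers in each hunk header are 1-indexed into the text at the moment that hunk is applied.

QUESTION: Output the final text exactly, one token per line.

Hunk 1: at line 7 remove [tjsox,qdy] add [bbq,gzj] -> 13 lines: jmiff eqdc fcz vmpr jvst powg shpq bbq gzj qva heml ryemj aqmp
Hunk 2: at line 10 remove [heml,ryemj] add [ohad] -> 12 lines: jmiff eqdc fcz vmpr jvst powg shpq bbq gzj qva ohad aqmp
Hunk 3: at line 5 remove [shpq,bbq,gzj] add [xgal,oiad] -> 11 lines: jmiff eqdc fcz vmpr jvst powg xgal oiad qva ohad aqmp
Hunk 4: at line 4 remove [powg,xgal] add [yrsec,gjmzk,klzoj] -> 12 lines: jmiff eqdc fcz vmpr jvst yrsec gjmzk klzoj oiad qva ohad aqmp
Hunk 5: at line 5 remove [gjmzk,klzoj] add [pwzew,qiu] -> 12 lines: jmiff eqdc fcz vmpr jvst yrsec pwzew qiu oiad qva ohad aqmp

Answer: jmiff
eqdc
fcz
vmpr
jvst
yrsec
pwzew
qiu
oiad
qva
ohad
aqmp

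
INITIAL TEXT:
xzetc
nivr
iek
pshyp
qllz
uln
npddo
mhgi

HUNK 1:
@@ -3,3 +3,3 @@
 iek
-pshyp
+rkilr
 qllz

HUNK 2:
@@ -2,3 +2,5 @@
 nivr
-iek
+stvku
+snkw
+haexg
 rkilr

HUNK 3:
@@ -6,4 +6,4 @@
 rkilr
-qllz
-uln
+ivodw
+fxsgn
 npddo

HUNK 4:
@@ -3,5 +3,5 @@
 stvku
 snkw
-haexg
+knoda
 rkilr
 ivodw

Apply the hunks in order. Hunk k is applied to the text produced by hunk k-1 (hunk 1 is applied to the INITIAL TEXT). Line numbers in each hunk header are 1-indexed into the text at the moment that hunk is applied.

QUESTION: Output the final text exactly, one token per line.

Hunk 1: at line 3 remove [pshyp] add [rkilr] -> 8 lines: xzetc nivr iek rkilr qllz uln npddo mhgi
Hunk 2: at line 2 remove [iek] add [stvku,snkw,haexg] -> 10 lines: xzetc nivr stvku snkw haexg rkilr qllz uln npddo mhgi
Hunk 3: at line 6 remove [qllz,uln] add [ivodw,fxsgn] -> 10 lines: xzetc nivr stvku snkw haexg rkilr ivodw fxsgn npddo mhgi
Hunk 4: at line 3 remove [haexg] add [knoda] -> 10 lines: xzetc nivr stvku snkw knoda rkilr ivodw fxsgn npddo mhgi

Answer: xzetc
nivr
stvku
snkw
knoda
rkilr
ivodw
fxsgn
npddo
mhgi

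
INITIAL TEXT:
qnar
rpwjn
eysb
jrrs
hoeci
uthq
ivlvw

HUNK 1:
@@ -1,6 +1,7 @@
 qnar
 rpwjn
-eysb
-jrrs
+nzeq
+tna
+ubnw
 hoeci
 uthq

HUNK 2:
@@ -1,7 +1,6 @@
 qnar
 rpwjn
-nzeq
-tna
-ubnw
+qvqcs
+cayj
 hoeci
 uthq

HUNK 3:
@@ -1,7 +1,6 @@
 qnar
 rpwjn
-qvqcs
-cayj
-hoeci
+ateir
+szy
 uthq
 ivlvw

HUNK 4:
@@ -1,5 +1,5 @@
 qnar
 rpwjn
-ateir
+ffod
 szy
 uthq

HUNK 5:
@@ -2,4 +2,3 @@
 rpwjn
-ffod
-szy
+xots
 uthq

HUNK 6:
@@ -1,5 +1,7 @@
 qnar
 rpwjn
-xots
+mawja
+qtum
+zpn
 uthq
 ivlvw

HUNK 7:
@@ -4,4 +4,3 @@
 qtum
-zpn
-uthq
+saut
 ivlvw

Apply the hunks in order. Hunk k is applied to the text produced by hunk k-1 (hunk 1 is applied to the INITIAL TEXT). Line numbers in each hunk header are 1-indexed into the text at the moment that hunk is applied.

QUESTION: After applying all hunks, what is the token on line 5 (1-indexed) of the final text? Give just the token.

Hunk 1: at line 1 remove [eysb,jrrs] add [nzeq,tna,ubnw] -> 8 lines: qnar rpwjn nzeq tna ubnw hoeci uthq ivlvw
Hunk 2: at line 1 remove [nzeq,tna,ubnw] add [qvqcs,cayj] -> 7 lines: qnar rpwjn qvqcs cayj hoeci uthq ivlvw
Hunk 3: at line 1 remove [qvqcs,cayj,hoeci] add [ateir,szy] -> 6 lines: qnar rpwjn ateir szy uthq ivlvw
Hunk 4: at line 1 remove [ateir] add [ffod] -> 6 lines: qnar rpwjn ffod szy uthq ivlvw
Hunk 5: at line 2 remove [ffod,szy] add [xots] -> 5 lines: qnar rpwjn xots uthq ivlvw
Hunk 6: at line 1 remove [xots] add [mawja,qtum,zpn] -> 7 lines: qnar rpwjn mawja qtum zpn uthq ivlvw
Hunk 7: at line 4 remove [zpn,uthq] add [saut] -> 6 lines: qnar rpwjn mawja qtum saut ivlvw
Final line 5: saut

Answer: saut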